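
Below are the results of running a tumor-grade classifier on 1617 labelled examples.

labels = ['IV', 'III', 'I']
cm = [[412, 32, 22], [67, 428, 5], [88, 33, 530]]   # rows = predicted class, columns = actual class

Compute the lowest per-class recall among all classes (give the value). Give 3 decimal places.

Per-class recall (TP/(TP+FN)):
  IV: TP=412, FN=67+88=155 → 412/567 = 0.7266
  III: TP=428, FN=32+33=65 → 428/493 = 0.8682
  I: TP=530, FN=22+5=27 → 530/557 = 0.9515
Lowest is class 'IV' with recall = 0.727.

0.727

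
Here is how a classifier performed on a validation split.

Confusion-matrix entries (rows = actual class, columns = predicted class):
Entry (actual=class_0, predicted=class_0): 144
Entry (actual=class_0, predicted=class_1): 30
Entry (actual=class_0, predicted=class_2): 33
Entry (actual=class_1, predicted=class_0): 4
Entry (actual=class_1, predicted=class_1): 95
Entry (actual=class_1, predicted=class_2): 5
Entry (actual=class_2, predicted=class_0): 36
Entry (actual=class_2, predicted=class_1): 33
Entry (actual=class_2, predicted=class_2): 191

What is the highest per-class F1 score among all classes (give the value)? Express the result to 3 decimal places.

0.781

Per-class F1 score (2·TP/(2·TP+FP+FN)):
  class_0: TP=144, FP=4+36=40, FN=30+33=63 → 288/391 = 0.7366
  class_1: TP=95, FP=30+33=63, FN=4+5=9 → 190/262 = 0.7252
  class_2: TP=191, FP=33+5=38, FN=36+33=69 → 382/489 = 0.7812
Highest is class 'class_2' with F1 score = 0.781.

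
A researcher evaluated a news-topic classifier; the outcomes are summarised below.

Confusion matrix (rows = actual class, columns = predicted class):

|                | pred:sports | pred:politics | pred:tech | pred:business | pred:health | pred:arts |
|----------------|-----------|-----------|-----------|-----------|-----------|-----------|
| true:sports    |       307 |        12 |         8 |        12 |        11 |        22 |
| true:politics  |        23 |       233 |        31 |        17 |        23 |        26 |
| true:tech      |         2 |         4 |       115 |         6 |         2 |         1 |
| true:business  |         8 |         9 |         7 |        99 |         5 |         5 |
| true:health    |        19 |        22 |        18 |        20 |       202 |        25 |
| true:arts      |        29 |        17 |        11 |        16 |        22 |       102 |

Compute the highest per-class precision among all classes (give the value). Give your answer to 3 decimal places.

Per-class precision (TP/(TP+FP)):
  sports: TP=307, FP=23+2+8+19+29=81 → 307/388 = 0.7912
  politics: TP=233, FP=12+4+9+22+17=64 → 233/297 = 0.7845
  tech: TP=115, FP=8+31+7+18+11=75 → 115/190 = 0.6053
  business: TP=99, FP=12+17+6+20+16=71 → 99/170 = 0.5824
  health: TP=202, FP=11+23+2+5+22=63 → 202/265 = 0.7623
  arts: TP=102, FP=22+26+1+5+25=79 → 102/181 = 0.5635
Highest is class 'sports' with precision = 0.791.

0.791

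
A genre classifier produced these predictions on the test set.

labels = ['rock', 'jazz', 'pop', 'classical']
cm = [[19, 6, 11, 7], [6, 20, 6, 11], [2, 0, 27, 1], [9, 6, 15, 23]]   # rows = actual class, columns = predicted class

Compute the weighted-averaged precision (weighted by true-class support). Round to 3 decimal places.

0.546

Per-class precision (TP/(TP+FP)):
  rock: TP=19, FP=6+2+9=17 → 19/36 = 0.5278
  jazz: TP=20, FP=6+0+6=12 → 20/32 = 0.6250
  pop: TP=27, FP=11+6+15=32 → 27/59 = 0.4576
  classical: TP=23, FP=7+11+1=19 → 23/42 = 0.5476
Weighted-precision = Σ (supportᵢ/N)·precisionᵢ with N=169: (43/169)·0.5278 + (43/169)·0.6250 + (30/169)·0.4576 + (53/169)·0.5476 = 0.546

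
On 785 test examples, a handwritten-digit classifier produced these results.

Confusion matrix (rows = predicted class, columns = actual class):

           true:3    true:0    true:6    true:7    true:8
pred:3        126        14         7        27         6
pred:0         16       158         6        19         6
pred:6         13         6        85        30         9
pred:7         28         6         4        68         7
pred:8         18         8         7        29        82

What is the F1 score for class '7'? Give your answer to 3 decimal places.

0.476

Treat '7' as positive and all other classes as negative.
F1 score = 2·TP/(2·TP+FP+FN).
7: TP=68, FP=28+6+4+7=45, FN=27+19+30+29=105 → 136/286 = 0.4755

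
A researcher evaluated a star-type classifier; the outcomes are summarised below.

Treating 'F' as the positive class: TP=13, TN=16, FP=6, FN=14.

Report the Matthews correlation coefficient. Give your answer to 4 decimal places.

MCC = (TP·TN − FP·FN) / √((TP+FP)(TP+FN)(TN+FP)(TN+FN))
Numerator = 13·16 − 6·14 = 124
Denominator = √(19·27·22·30) = √338580 = 581.8763
MCC = 124 / 581.8763 = 0.2131

0.2131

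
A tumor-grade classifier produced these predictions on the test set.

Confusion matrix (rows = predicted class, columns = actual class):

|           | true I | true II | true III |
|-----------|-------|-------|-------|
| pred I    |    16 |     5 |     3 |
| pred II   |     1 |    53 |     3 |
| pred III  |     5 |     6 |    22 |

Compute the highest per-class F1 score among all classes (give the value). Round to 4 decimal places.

0.8760

Per-class F1 score (2·TP/(2·TP+FP+FN)):
  I: TP=16, FP=5+3=8, FN=1+5=6 → 32/46 = 0.69565
  II: TP=53, FP=1+3=4, FN=5+6=11 → 106/121 = 0.87603
  III: TP=22, FP=5+6=11, FN=3+3=6 → 44/61 = 0.72131
Highest is class 'II' with F1 score = 0.8760.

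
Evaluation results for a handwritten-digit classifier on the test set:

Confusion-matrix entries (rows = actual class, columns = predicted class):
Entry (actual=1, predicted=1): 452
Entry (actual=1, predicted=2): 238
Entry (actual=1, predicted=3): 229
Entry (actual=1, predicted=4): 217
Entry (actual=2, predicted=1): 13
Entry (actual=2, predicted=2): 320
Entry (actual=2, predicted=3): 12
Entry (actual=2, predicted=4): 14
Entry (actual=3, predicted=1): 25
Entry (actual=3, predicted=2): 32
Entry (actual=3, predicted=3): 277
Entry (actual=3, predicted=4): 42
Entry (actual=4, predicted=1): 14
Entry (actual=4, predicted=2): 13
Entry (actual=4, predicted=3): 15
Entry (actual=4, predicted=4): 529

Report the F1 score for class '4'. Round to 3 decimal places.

0.771

One-vs-rest for '4': TP = diagonal; FP = other classes predicted '4'; FN = '4' predicted as other.
F1 score = 2·TP/(2·TP+FP+FN).
4: TP=529, FP=217+14+42=273, FN=14+13+15=42 → 1058/1373 = 0.7706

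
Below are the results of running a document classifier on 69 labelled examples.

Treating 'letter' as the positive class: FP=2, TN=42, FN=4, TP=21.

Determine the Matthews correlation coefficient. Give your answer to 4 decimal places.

MCC = (TP·TN − FP·FN) / √((TP+FP)(TP+FN)(TN+FP)(TN+FN))
Numerator = 21·42 − 2·4 = 874
Denominator = √(23·25·44·46) = √1163800 = 1078.7956
MCC = 874 / 1078.7956 = 0.8102

0.8102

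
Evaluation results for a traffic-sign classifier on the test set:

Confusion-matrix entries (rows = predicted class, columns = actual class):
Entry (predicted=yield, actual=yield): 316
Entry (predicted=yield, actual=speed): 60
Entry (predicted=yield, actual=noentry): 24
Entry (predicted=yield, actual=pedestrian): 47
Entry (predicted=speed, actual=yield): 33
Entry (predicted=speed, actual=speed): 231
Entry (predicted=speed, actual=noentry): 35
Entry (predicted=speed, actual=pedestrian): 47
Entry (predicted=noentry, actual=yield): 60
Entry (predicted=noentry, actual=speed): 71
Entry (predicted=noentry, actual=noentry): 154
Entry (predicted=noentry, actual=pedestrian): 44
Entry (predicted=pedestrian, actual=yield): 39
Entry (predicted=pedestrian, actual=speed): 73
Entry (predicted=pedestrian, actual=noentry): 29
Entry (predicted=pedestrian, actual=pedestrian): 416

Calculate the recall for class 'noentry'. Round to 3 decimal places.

One-vs-rest for 'noentry': TP = diagonal; FP = other classes predicted 'noentry'; FN = 'noentry' predicted as other.
recall = TP/(TP+FN).
noentry: TP=154, FN=24+35+29=88 → 154/242 = 0.6364

0.636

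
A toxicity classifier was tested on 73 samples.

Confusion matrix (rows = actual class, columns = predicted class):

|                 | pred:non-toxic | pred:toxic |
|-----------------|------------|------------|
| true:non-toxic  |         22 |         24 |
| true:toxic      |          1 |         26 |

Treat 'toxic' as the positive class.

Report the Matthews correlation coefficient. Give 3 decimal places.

MCC = (TP·TN − FP·FN) / √((TP+FP)(TP+FN)(TN+FP)(TN+FN))
Numerator = 26·22 − 24·1 = 548
Denominator = √(50·27·46·23) = √1428300 = 1195.1151
MCC = 548 / 1195.1151 = 0.459

0.459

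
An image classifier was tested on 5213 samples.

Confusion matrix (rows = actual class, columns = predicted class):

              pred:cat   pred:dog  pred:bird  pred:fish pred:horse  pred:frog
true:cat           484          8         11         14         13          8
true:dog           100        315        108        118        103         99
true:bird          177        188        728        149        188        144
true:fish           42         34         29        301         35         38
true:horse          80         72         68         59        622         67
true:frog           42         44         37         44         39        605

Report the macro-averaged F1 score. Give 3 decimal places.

0.580

Per-class F1 score (2·TP/(2·TP+FP+FN)):
  cat: TP=484, FP=100+177+42+80+42=441, FN=8+11+14+13+8=54 → 968/1463 = 0.6617
  dog: TP=315, FP=8+188+34+72+44=346, FN=100+108+118+103+99=528 → 630/1504 = 0.4189
  bird: TP=728, FP=11+108+29+68+37=253, FN=177+188+149+188+144=846 → 1456/2555 = 0.5699
  fish: TP=301, FP=14+118+149+59+44=384, FN=42+34+29+35+38=178 → 602/1164 = 0.5172
  horse: TP=622, FP=13+103+188+35+39=378, FN=80+72+68+59+67=346 → 1244/1968 = 0.6321
  frog: TP=605, FP=8+99+144+38+67=356, FN=42+44+37+44+39=206 → 1210/1772 = 0.6828
Macro-F1 score = mean = (0.6617 + 0.4189 + 0.5699 + 0.5172 + 0.6321 + 0.6828) / 6 = 0.580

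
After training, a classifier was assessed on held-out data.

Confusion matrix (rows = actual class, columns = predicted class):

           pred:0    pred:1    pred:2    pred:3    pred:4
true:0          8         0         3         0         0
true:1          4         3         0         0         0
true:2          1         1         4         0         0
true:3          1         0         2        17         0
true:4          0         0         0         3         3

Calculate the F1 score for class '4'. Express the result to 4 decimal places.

One-vs-rest for '4': TP = diagonal; FP = other classes predicted '4'; FN = '4' predicted as other.
F1 score = 2·TP/(2·TP+FP+FN).
4: TP=3, FP=0+0+0+0=0, FN=0+0+0+3=3 → 6/9 = 0.66667

0.6667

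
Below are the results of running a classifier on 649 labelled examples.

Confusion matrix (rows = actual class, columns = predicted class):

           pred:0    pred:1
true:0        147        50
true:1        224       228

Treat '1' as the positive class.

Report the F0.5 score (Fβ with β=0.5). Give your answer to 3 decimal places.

Fβ = (1+β²)·TP / ((1+β²)·TP + β²·FN + FP), with β²=1/4
= 1.25·228 / (1.25·228 + 0.25·224 + 50) = 0.729

0.729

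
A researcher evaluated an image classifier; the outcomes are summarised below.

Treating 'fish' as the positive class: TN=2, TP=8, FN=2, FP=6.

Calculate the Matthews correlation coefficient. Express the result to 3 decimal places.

0.060

MCC = (TP·TN − FP·FN) / √((TP+FP)(TP+FN)(TN+FP)(TN+FN))
Numerator = 8·2 − 6·2 = 4
Denominator = √(14·10·8·4) = √4480 = 66.9328
MCC = 4 / 66.9328 = 0.060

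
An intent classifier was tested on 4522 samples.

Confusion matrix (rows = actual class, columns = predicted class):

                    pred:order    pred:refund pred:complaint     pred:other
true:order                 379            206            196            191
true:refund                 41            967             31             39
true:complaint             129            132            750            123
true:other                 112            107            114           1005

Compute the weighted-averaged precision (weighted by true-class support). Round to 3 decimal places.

0.678

Per-class precision (TP/(TP+FP)):
  order: TP=379, FP=41+129+112=282 → 379/661 = 0.5734
  refund: TP=967, FP=206+132+107=445 → 967/1412 = 0.6848
  complaint: TP=750, FP=196+31+114=341 → 750/1091 = 0.6874
  other: TP=1005, FP=191+39+123=353 → 1005/1358 = 0.7401
Weighted-precision = Σ (supportᵢ/N)·precisionᵢ with N=4522: (972/4522)·0.5734 + (1078/4522)·0.6848 + (1134/4522)·0.6874 + (1338/4522)·0.7401 = 0.678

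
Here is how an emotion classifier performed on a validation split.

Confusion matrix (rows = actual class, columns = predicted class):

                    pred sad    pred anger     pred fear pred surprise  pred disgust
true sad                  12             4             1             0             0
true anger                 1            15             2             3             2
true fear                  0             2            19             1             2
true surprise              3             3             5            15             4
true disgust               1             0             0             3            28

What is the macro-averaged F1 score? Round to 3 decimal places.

0.698

Per-class F1 score (2·TP/(2·TP+FP+FN)):
  sad: TP=12, FP=1+0+3+1=5, FN=4+1+0+0=5 → 24/34 = 0.7059
  anger: TP=15, FP=4+2+3+0=9, FN=1+2+3+2=8 → 30/47 = 0.6383
  fear: TP=19, FP=1+2+5+0=8, FN=0+2+1+2=5 → 38/51 = 0.7451
  surprise: TP=15, FP=0+3+1+3=7, FN=3+3+5+4=15 → 30/52 = 0.5769
  disgust: TP=28, FP=0+2+2+4=8, FN=1+0+0+3=4 → 56/68 = 0.8235
Macro-F1 score = mean = (0.7059 + 0.6383 + 0.7451 + 0.5769 + 0.8235) / 5 = 0.698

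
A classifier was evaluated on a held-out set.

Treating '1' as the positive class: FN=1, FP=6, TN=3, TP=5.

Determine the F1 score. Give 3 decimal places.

0.588

Precision = TP/(TP+FP) = 5/11 = 0.4545
Recall = TP/(TP+FN) = 5/6 = 0.8333
F1 = 2·TP/(2·TP+FP+FN) = 10/17 = 0.588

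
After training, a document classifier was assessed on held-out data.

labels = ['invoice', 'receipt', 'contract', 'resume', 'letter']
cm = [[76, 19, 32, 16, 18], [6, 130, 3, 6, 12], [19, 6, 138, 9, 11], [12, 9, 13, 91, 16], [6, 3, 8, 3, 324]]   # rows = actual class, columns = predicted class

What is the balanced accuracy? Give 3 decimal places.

0.728

Balanced accuracy = mean of per-class recall.
  invoice: recall = 76/161 = 0.4720
  receipt: recall = 130/157 = 0.8280
  contract: recall = 138/183 = 0.7541
  resume: recall = 91/141 = 0.6454
  letter: recall = 324/344 = 0.9419
Mean = (0.4720 + 0.8280 + 0.7541 + 0.6454 + 0.9419) / 5 = 0.728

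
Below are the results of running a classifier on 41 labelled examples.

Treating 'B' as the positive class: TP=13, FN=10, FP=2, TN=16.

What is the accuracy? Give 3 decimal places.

0.707

Accuracy = (TP+TN)/N = (13+16)/41 = 0.707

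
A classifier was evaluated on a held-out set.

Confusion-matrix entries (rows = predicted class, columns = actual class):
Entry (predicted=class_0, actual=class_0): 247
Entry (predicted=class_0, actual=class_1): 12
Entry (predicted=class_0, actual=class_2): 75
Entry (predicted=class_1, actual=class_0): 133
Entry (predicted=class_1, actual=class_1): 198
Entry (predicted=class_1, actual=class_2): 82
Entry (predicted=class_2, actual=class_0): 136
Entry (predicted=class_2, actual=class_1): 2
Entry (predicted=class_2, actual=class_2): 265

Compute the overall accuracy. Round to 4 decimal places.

Accuracy = trace / total = (247+198+265=710) / 1150 = 710/1150 = 0.6174

0.6174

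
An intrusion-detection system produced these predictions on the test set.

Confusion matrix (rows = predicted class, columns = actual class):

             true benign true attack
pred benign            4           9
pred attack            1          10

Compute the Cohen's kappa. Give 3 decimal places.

0.205

Observed agreement pₒ = trace/N = 14/24 = 0.5833
Expected agreement pₑ = Σ (rowᵢ·colᵢ)/N² = (5·13 + 19·11)/24² = 0.4757
κ = (pₒ − pₑ)/(1 − pₑ) = (0.5833 − 0.4757)/(1 − 0.4757) = 0.205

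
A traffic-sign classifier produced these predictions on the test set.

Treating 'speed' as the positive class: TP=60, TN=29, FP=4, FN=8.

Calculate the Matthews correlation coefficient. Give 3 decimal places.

0.741

MCC = (TP·TN − FP·FN) / √((TP+FP)(TP+FN)(TN+FP)(TN+FN))
Numerator = 60·29 − 4·8 = 1708
Denominator = √(64·68·33·37) = √5313792 = 2305.1664
MCC = 1708 / 2305.1664 = 0.741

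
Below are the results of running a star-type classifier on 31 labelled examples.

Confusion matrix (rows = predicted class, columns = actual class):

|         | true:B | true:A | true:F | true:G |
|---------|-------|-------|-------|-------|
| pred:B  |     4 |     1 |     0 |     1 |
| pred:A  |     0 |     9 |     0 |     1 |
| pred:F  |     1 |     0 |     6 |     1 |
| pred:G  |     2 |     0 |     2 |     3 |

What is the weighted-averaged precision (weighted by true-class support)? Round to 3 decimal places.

Per-class precision (TP/(TP+FP)):
  B: TP=4, FP=1+0+1=2 → 4/6 = 0.6667
  A: TP=9, FP=0+0+1=1 → 9/10 = 0.9000
  F: TP=6, FP=1+0+1=2 → 6/8 = 0.7500
  G: TP=3, FP=2+0+2=4 → 3/7 = 0.4286
Weighted-precision = Σ (supportᵢ/N)·precisionᵢ with N=31: (7/31)·0.6667 + (10/31)·0.9000 + (8/31)·0.7500 + (6/31)·0.4286 = 0.717

0.717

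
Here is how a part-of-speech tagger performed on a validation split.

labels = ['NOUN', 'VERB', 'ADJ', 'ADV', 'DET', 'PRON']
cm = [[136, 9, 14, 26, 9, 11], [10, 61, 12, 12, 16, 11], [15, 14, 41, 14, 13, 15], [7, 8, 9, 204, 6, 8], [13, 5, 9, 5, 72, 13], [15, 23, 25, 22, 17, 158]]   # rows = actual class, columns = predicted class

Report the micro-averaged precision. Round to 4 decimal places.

0.6352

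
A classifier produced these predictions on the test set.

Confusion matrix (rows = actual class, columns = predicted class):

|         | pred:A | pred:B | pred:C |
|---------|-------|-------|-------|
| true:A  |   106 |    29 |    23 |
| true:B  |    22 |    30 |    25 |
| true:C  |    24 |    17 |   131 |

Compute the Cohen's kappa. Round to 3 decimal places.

0.457

Observed agreement pₒ = trace/N = 267/407 = 0.6560
Expected agreement pₑ = Σ (rowᵢ·colᵢ)/N² = (158·152 + 77·76 + 172·179)/407² = 0.3662
κ = (pₒ − pₑ)/(1 − pₑ) = (0.6560 − 0.3662)/(1 − 0.3662) = 0.457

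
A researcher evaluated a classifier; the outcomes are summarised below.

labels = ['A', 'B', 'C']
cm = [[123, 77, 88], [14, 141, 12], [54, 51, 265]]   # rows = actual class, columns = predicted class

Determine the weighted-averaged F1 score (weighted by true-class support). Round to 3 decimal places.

0.634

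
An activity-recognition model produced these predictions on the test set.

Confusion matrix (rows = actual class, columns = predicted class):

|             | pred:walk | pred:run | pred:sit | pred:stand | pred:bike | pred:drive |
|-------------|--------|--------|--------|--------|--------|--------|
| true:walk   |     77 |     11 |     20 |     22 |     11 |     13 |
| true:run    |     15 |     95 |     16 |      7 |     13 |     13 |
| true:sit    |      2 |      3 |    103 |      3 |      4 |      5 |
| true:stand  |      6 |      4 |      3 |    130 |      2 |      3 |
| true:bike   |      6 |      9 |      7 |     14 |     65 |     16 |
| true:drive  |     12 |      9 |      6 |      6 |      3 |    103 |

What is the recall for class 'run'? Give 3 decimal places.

Take TP from the diagonal, FP from the rest of the 'run' prediction marginal, FN from the rest of the 'run' actual marginal.
recall = TP/(TP+FN).
run: TP=95, FN=15+16+7+13+13=64 → 95/159 = 0.5975

0.597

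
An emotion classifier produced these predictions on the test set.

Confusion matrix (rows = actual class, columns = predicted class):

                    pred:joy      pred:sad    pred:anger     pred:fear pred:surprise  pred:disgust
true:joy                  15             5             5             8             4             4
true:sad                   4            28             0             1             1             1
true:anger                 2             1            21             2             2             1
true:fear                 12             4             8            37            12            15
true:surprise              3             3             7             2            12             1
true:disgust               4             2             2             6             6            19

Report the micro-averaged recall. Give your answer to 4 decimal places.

Micro-averaging pools counts across classes: ΣTP=132, ΣFP=128, ΣFN=128.
Micro-recall = TP/(TP+FN) on pooled counts = 0.5077 (equals overall accuracy in single-label multiclass).

0.5077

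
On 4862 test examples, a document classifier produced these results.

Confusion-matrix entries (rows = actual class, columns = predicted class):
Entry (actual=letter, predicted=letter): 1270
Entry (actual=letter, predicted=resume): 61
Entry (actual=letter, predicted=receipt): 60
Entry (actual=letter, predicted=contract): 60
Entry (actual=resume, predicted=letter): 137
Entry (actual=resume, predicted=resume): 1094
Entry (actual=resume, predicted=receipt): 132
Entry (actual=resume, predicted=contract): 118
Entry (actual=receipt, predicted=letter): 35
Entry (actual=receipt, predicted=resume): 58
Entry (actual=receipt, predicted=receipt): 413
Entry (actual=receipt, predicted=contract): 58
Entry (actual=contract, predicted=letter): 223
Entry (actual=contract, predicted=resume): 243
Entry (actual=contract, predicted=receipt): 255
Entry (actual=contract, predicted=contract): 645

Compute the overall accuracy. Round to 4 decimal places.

0.7038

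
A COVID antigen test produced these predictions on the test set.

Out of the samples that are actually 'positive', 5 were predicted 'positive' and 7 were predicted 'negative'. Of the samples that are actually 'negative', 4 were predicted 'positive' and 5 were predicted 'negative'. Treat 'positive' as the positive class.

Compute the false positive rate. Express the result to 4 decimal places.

0.4444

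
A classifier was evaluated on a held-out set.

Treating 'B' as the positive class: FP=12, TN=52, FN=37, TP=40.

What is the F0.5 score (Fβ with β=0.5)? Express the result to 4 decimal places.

Fβ = (1+β²)·TP / ((1+β²)·TP + β²·FN + FP), with β²=1/4
= 1.25·40 / (1.25·40 + 0.25·37 + 12) = 0.7018

0.7018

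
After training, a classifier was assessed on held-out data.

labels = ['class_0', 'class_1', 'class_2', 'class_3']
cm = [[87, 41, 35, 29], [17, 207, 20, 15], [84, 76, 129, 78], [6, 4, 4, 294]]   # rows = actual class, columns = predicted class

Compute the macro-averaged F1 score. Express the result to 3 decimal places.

Per-class F1 score (2·TP/(2·TP+FP+FN)):
  class_0: TP=87, FP=17+84+6=107, FN=41+35+29=105 → 174/386 = 0.4508
  class_1: TP=207, FP=41+76+4=121, FN=17+20+15=52 → 414/587 = 0.7053
  class_2: TP=129, FP=35+20+4=59, FN=84+76+78=238 → 258/555 = 0.4649
  class_3: TP=294, FP=29+15+78=122, FN=6+4+4=14 → 588/724 = 0.8122
Macro-F1 score = mean = (0.4508 + 0.7053 + 0.4649 + 0.8122) / 4 = 0.608

0.608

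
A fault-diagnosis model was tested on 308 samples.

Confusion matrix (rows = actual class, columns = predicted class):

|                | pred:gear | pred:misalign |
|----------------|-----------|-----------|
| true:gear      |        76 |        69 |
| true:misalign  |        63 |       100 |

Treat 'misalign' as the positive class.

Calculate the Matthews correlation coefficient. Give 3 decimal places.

0.138

MCC = (TP·TN − FP·FN) / √((TP+FP)(TP+FN)(TN+FP)(TN+FN))
Numerator = 100·76 − 69·63 = 3253
Denominator = √(169·163·145·139) = √555209785 = 23562.8900
MCC = 3253 / 23562.8900 = 0.138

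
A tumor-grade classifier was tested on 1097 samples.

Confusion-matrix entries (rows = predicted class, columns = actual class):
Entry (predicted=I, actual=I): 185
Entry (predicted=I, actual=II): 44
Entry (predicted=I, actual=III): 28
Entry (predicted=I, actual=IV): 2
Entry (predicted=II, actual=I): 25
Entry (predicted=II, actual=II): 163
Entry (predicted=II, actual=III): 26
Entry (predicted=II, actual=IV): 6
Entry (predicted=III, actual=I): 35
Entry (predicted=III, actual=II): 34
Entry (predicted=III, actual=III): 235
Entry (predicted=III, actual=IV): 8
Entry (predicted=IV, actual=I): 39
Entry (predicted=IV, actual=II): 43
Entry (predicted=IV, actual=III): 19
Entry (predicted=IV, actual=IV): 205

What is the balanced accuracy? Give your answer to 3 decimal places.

Balanced accuracy = mean of per-class recall.
  I: recall = 185/284 = 0.6514
  II: recall = 163/284 = 0.5739
  III: recall = 235/308 = 0.7630
  IV: recall = 205/221 = 0.9276
Mean = (0.6514 + 0.5739 + 0.7630 + 0.9276) / 4 = 0.729

0.729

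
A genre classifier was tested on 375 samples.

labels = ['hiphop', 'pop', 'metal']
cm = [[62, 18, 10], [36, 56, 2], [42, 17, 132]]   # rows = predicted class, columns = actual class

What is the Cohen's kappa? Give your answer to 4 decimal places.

Observed agreement pₒ = trace/N = 250/375 = 0.66667
Expected agreement pₑ = Σ (rowᵢ·colᵢ)/N² = (140·90 + 91·94 + 144·191)/375² = 0.34601
κ = (pₒ − pₑ)/(1 − pₑ) = (0.66667 − 0.34601)/(1 − 0.34601) = 0.4903

0.4903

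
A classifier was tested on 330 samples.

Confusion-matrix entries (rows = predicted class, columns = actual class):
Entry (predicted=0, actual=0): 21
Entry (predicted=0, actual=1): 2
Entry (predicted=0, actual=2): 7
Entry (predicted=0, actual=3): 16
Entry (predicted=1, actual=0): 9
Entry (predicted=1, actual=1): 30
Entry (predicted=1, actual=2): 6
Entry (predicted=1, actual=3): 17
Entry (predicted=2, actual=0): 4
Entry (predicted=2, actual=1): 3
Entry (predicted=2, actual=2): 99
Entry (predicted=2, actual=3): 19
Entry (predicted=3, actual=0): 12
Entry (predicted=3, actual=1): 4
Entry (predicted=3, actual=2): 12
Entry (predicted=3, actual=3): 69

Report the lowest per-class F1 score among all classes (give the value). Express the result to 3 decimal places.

0.457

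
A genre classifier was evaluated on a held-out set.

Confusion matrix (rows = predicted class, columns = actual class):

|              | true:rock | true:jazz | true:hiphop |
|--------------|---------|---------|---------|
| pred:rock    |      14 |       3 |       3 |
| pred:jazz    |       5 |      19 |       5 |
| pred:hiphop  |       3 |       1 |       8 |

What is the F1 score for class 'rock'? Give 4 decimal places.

One-vs-rest for 'rock': TP = diagonal; FP = other classes predicted 'rock'; FN = 'rock' predicted as other.
F1 score = 2·TP/(2·TP+FP+FN).
rock: TP=14, FP=3+3=6, FN=5+3=8 → 28/42 = 0.66667

0.6667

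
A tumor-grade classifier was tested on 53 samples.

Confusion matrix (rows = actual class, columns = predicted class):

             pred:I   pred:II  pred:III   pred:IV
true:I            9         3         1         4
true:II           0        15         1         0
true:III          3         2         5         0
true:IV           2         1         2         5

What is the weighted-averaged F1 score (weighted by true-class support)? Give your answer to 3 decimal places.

Per-class F1 score (2·TP/(2·TP+FP+FN)):
  I: TP=9, FP=0+3+2=5, FN=3+1+4=8 → 18/31 = 0.5806
  II: TP=15, FP=3+2+1=6, FN=0+1+0=1 → 30/37 = 0.8108
  III: TP=5, FP=1+1+2=4, FN=3+2+0=5 → 10/19 = 0.5263
  IV: TP=5, FP=4+0+0=4, FN=2+1+2=5 → 10/19 = 0.5263
Weighted-F1 score = Σ (supportᵢ/N)·F1 scoreᵢ with N=53: (17/53)·0.5806 + (16/53)·0.8108 + (10/53)·0.5263 + (10/53)·0.5263 = 0.630

0.630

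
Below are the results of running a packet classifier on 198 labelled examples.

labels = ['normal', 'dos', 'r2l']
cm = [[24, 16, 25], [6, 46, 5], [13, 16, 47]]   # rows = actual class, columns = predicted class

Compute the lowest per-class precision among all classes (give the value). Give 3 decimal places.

0.558

Per-class precision (TP/(TP+FP)):
  normal: TP=24, FP=6+13=19 → 24/43 = 0.5581
  dos: TP=46, FP=16+16=32 → 46/78 = 0.5897
  r2l: TP=47, FP=25+5=30 → 47/77 = 0.6104
Lowest is class 'normal' with precision = 0.558.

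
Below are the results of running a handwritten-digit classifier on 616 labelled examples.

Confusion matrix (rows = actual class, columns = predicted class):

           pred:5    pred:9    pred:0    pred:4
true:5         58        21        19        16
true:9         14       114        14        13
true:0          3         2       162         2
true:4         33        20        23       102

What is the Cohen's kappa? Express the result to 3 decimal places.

0.607

Observed agreement pₒ = trace/N = 436/616 = 0.7078
Expected agreement pₑ = Σ (rowᵢ·colᵢ)/N² = (114·108 + 155·157 + 169·218 + 178·133)/616² = 0.2561
κ = (pₒ − pₑ)/(1 − pₑ) = (0.7078 − 0.2561)/(1 − 0.2561) = 0.607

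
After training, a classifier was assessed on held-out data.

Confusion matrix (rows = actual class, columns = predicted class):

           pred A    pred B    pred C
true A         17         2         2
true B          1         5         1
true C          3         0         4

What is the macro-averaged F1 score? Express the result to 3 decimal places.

Per-class F1 score (2·TP/(2·TP+FP+FN)):
  A: TP=17, FP=1+3=4, FN=2+2=4 → 34/42 = 0.8095
  B: TP=5, FP=2+0=2, FN=1+1=2 → 10/14 = 0.7143
  C: TP=4, FP=2+1=3, FN=3+0=3 → 8/14 = 0.5714
Macro-F1 score = mean = (0.8095 + 0.7143 + 0.5714) / 3 = 0.698

0.698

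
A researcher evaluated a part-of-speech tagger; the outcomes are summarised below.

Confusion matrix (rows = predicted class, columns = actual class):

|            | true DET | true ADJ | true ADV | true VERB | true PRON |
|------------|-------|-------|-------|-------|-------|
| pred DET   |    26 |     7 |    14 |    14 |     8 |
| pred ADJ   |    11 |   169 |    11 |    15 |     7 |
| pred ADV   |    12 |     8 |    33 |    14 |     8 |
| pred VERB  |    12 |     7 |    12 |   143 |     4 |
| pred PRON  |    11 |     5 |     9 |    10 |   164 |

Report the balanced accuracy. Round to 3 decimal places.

Balanced accuracy = mean of per-class recall.
  DET: recall = 26/72 = 0.3611
  ADJ: recall = 169/196 = 0.8622
  ADV: recall = 33/79 = 0.4177
  VERB: recall = 143/196 = 0.7296
  PRON: recall = 164/191 = 0.8586
Mean = (0.3611 + 0.8622 + 0.4177 + 0.7296 + 0.8586) / 5 = 0.646

0.646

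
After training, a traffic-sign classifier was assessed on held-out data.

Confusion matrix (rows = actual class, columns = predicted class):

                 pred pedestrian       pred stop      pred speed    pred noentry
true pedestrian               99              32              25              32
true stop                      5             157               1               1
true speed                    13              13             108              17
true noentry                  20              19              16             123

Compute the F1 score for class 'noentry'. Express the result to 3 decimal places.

F1 score = 2·TP/(2·TP+FP+FN).
noentry: TP=123, FP=32+1+17=50, FN=20+19+16=55 → 246/351 = 0.7009

0.701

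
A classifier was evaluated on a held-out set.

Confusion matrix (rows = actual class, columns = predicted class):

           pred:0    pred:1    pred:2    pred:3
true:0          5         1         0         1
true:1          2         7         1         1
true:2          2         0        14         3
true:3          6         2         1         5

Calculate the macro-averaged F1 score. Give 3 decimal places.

Per-class F1 score (2·TP/(2·TP+FP+FN)):
  0: TP=5, FP=2+2+6=10, FN=1+0+1=2 → 10/22 = 0.4545
  1: TP=7, FP=1+0+2=3, FN=2+1+1=4 → 14/21 = 0.6667
  2: TP=14, FP=0+1+1=2, FN=2+0+3=5 → 28/35 = 0.8000
  3: TP=5, FP=1+1+3=5, FN=6+2+1=9 → 10/24 = 0.4167
Macro-F1 score = mean = (0.4545 + 0.6667 + 0.8000 + 0.4167) / 4 = 0.584

0.584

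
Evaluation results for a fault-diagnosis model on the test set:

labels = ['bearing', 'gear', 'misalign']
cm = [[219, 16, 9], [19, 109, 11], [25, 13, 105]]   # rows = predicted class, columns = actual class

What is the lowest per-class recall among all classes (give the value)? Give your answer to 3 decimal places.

0.790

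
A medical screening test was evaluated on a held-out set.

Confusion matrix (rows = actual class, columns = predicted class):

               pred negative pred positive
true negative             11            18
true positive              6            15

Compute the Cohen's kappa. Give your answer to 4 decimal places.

0.0868

Observed agreement pₒ = trace/N = 26/50 = 0.52000
Expected agreement pₑ = Σ (rowᵢ·colᵢ)/N² = (29·17 + 21·33)/50² = 0.47440
κ = (pₒ − pₑ)/(1 − pₑ) = (0.52000 − 0.47440)/(1 − 0.47440) = 0.0868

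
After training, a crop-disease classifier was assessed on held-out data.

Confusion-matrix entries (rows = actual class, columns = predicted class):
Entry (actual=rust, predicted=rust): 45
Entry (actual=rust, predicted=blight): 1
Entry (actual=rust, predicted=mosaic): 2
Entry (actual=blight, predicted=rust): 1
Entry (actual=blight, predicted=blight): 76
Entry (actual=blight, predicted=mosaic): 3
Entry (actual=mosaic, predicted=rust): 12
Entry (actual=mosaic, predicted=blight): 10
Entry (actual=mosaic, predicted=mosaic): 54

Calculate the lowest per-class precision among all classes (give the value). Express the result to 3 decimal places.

0.776

Per-class precision (TP/(TP+FP)):
  rust: TP=45, FP=1+12=13 → 45/58 = 0.7759
  blight: TP=76, FP=1+10=11 → 76/87 = 0.8736
  mosaic: TP=54, FP=2+3=5 → 54/59 = 0.9153
Lowest is class 'rust' with precision = 0.776.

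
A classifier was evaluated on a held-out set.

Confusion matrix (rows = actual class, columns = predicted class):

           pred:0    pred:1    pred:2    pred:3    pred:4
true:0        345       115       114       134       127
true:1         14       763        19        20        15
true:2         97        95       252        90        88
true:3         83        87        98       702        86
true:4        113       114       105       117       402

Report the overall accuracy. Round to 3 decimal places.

Accuracy = trace / total = (345+763+252+702+402=2464) / 4195 = 2464/4195 = 0.587

0.587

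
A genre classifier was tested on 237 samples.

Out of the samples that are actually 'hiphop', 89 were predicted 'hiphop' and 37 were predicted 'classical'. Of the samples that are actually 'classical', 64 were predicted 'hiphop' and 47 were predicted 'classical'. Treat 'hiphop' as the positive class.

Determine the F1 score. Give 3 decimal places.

Precision = TP/(TP+FP) = 89/153 = 0.5817
Recall = TP/(TP+FN) = 89/126 = 0.7063
F1 = 2·TP/(2·TP+FP+FN) = 178/279 = 0.638

0.638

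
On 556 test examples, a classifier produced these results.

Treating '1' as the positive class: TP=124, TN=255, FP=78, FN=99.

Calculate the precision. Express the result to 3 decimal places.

0.614

Precision = TP/(TP+FP) = 124/(124+78) = 124/202 = 0.614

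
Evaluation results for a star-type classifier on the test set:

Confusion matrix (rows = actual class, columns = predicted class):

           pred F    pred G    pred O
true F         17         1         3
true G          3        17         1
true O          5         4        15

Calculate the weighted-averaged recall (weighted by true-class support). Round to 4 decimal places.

Per-class recall (TP/(TP+FN)):
  F: TP=17, FN=1+3=4 → 17/21 = 0.80952
  G: TP=17, FN=3+1=4 → 17/21 = 0.80952
  O: TP=15, FN=5+4=9 → 15/24 = 0.62500
Weighted-recall = Σ (supportᵢ/N)·recallᵢ with N=66: (21/66)·0.80952 + (21/66)·0.80952 + (24/66)·0.62500 = 0.7424

0.7424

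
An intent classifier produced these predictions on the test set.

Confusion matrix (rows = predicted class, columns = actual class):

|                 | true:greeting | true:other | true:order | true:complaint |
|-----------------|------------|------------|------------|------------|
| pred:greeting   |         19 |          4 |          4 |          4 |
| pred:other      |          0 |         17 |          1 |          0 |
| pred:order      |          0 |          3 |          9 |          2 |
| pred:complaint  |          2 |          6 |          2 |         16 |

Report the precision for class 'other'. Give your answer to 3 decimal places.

0.944

One-vs-rest for 'other': TP = diagonal; FP = other classes predicted 'other'; FN = 'other' predicted as other.
precision = TP/(TP+FP).
other: TP=17, FP=0+1+0=1 → 17/18 = 0.9444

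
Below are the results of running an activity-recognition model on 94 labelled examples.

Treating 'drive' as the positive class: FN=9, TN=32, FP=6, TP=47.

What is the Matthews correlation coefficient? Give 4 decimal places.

0.6743

MCC = (TP·TN − FP·FN) / √((TP+FP)(TP+FN)(TN+FP)(TN+FN))
Numerator = 47·32 − 6·9 = 1450
Denominator = √(53·56·38·41) = √4624144 = 2150.3823
MCC = 1450 / 2150.3823 = 0.6743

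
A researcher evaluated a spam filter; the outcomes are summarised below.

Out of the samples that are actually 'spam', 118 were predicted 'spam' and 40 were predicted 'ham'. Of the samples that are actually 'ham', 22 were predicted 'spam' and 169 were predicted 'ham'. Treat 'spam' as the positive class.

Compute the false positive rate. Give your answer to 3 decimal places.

0.115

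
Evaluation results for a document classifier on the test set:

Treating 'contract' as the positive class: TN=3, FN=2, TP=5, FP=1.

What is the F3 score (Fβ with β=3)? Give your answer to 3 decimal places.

Fβ = (1+β²)·TP / ((1+β²)·TP + β²·FN + FP), with β²=9
= 10·5 / (10·5 + 9·2 + 1) = 0.725

0.725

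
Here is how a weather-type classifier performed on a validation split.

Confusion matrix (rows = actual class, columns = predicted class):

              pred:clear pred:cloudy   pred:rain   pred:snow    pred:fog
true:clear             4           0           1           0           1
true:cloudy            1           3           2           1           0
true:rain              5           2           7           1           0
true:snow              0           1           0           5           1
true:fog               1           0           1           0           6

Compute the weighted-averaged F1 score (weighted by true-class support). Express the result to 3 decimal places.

Per-class F1 score (2·TP/(2·TP+FP+FN)):
  clear: TP=4, FP=1+5+0+1=7, FN=0+1+0+1=2 → 8/17 = 0.4706
  cloudy: TP=3, FP=0+2+1+0=3, FN=1+2+1+0=4 → 6/13 = 0.4615
  rain: TP=7, FP=1+2+0+1=4, FN=5+2+1+0=8 → 14/26 = 0.5385
  snow: TP=5, FP=0+1+1+0=2, FN=0+1+0+1=2 → 10/14 = 0.7143
  fog: TP=6, FP=1+0+0+1=2, FN=1+0+1+0=2 → 12/16 = 0.7500
Weighted-F1 score = Σ (supportᵢ/N)·F1 scoreᵢ with N=43: (6/43)·0.4706 + (7/43)·0.4615 + (15/43)·0.5385 + (7/43)·0.7143 + (8/43)·0.7500 = 0.584

0.584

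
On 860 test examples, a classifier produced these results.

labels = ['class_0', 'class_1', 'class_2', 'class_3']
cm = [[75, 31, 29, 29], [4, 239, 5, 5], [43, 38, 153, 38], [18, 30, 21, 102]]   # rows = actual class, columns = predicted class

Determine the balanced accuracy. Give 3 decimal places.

0.640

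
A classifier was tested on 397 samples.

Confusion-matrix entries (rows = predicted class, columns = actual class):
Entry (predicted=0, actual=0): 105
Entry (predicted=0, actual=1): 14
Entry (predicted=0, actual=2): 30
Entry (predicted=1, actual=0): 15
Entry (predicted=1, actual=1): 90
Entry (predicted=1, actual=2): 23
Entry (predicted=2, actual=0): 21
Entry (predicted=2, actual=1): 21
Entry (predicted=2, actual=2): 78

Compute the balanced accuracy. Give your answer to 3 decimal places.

0.687

Balanced accuracy = mean of per-class recall.
  0: recall = 105/141 = 0.7447
  1: recall = 90/125 = 0.7200
  2: recall = 78/131 = 0.5954
Mean = (0.7447 + 0.7200 + 0.5954) / 3 = 0.687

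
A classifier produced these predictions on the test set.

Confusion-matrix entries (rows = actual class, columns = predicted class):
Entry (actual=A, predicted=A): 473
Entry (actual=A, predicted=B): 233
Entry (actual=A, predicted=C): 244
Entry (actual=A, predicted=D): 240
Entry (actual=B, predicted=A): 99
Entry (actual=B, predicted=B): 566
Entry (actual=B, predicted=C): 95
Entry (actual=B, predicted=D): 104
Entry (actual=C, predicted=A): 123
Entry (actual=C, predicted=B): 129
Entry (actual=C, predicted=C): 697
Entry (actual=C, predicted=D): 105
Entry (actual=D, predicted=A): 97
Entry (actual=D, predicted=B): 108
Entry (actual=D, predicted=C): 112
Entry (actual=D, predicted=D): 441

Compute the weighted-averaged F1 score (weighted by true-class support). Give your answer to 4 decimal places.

Per-class F1 score (2·TP/(2·TP+FP+FN)):
  A: TP=473, FP=99+123+97=319, FN=233+244+240=717 → 946/1982 = 0.47730
  B: TP=566, FP=233+129+108=470, FN=99+95+104=298 → 1132/1900 = 0.59579
  C: TP=697, FP=244+95+112=451, FN=123+129+105=357 → 1394/2202 = 0.63306
  D: TP=441, FP=240+104+105=449, FN=97+108+112=317 → 882/1648 = 0.53519
Weighted-F1 score = Σ (supportᵢ/N)·F1 scoreᵢ with N=3866: (1190/3866)·0.47730 + (864/3866)·0.59579 + (1054/3866)·0.63306 + (758/3866)·0.53519 = 0.5576

0.5576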